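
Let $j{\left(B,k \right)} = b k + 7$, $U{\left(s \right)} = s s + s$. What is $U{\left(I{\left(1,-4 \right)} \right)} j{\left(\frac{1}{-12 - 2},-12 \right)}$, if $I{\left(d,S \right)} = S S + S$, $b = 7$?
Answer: $-12012$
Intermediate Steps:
$I{\left(d,S \right)} = S + S^{2}$ ($I{\left(d,S \right)} = S^{2} + S = S + S^{2}$)
$U{\left(s \right)} = s + s^{2}$ ($U{\left(s \right)} = s^{2} + s = s + s^{2}$)
$j{\left(B,k \right)} = 7 + 7 k$ ($j{\left(B,k \right)} = 7 k + 7 = 7 + 7 k$)
$U{\left(I{\left(1,-4 \right)} \right)} j{\left(\frac{1}{-12 - 2},-12 \right)} = - 4 \left(1 - 4\right) \left(1 - 4 \left(1 - 4\right)\right) \left(7 + 7 \left(-12\right)\right) = \left(-4\right) \left(-3\right) \left(1 - -12\right) \left(7 - 84\right) = 12 \left(1 + 12\right) \left(-77\right) = 12 \cdot 13 \left(-77\right) = 156 \left(-77\right) = -12012$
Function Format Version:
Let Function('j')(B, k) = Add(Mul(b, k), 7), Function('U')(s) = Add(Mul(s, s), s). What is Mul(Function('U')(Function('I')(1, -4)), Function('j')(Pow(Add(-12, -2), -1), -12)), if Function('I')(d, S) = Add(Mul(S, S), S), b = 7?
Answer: -12012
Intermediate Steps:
Function('I')(d, S) = Add(S, Pow(S, 2)) (Function('I')(d, S) = Add(Pow(S, 2), S) = Add(S, Pow(S, 2)))
Function('U')(s) = Add(s, Pow(s, 2)) (Function('U')(s) = Add(Pow(s, 2), s) = Add(s, Pow(s, 2)))
Function('j')(B, k) = Add(7, Mul(7, k)) (Function('j')(B, k) = Add(Mul(7, k), 7) = Add(7, Mul(7, k)))
Mul(Function('U')(Function('I')(1, -4)), Function('j')(Pow(Add(-12, -2), -1), -12)) = Mul(Mul(Mul(-4, Add(1, -4)), Add(1, Mul(-4, Add(1, -4)))), Add(7, Mul(7, -12))) = Mul(Mul(Mul(-4, -3), Add(1, Mul(-4, -3))), Add(7, -84)) = Mul(Mul(12, Add(1, 12)), -77) = Mul(Mul(12, 13), -77) = Mul(156, -77) = -12012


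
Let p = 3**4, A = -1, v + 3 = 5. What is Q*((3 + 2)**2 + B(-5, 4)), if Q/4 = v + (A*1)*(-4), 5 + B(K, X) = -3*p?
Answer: -5352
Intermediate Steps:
v = 2 (v = -3 + 5 = 2)
p = 81
B(K, X) = -248 (B(K, X) = -5 - 3*81 = -5 - 243 = -248)
Q = 24 (Q = 4*(2 - 1*1*(-4)) = 4*(2 - 1*(-4)) = 4*(2 + 4) = 4*6 = 24)
Q*((3 + 2)**2 + B(-5, 4)) = 24*((3 + 2)**2 - 248) = 24*(5**2 - 248) = 24*(25 - 248) = 24*(-223) = -5352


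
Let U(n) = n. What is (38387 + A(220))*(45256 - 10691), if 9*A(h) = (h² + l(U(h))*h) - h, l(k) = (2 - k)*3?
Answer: 2877916465/3 ≈ 9.5931e+8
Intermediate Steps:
l(k) = 6 - 3*k
A(h) = -h/9 + h²/9 + h*(6 - 3*h)/9 (A(h) = ((h² + (6 - 3*h)*h) - h)/9 = ((h² + h*(6 - 3*h)) - h)/9 = (h² - h + h*(6 - 3*h))/9 = -h/9 + h²/9 + h*(6 - 3*h)/9)
(38387 + A(220))*(45256 - 10691) = (38387 + (⅑)*220*(5 - 2*220))*(45256 - 10691) = (38387 + (⅑)*220*(5 - 440))*34565 = (38387 + (⅑)*220*(-435))*34565 = (38387 - 31900/3)*34565 = (83261/3)*34565 = 2877916465/3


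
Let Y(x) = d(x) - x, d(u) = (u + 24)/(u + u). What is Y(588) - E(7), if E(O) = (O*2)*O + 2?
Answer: -67373/98 ≈ -687.48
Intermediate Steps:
d(u) = (24 + u)/(2*u) (d(u) = (24 + u)/((2*u)) = (24 + u)*(1/(2*u)) = (24 + u)/(2*u))
E(O) = 2 + 2*O² (E(O) = (2*O)*O + 2 = 2*O² + 2 = 2 + 2*O²)
Y(x) = -x + (24 + x)/(2*x) (Y(x) = (24 + x)/(2*x) - x = -x + (24 + x)/(2*x))
Y(588) - E(7) = (½ - 1*588 + 12/588) - (2 + 2*7²) = (½ - 588 + 12*(1/588)) - (2 + 2*49) = (½ - 588 + 1/49) - (2 + 98) = -57573/98 - 1*100 = -57573/98 - 100 = -67373/98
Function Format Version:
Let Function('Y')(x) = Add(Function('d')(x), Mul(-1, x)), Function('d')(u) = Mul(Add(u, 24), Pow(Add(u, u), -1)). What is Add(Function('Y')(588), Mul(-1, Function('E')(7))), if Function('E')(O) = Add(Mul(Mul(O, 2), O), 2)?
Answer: Rational(-67373, 98) ≈ -687.48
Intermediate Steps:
Function('d')(u) = Mul(Rational(1, 2), Pow(u, -1), Add(24, u)) (Function('d')(u) = Mul(Add(24, u), Pow(Mul(2, u), -1)) = Mul(Add(24, u), Mul(Rational(1, 2), Pow(u, -1))) = Mul(Rational(1, 2), Pow(u, -1), Add(24, u)))
Function('E')(O) = Add(2, Mul(2, Pow(O, 2))) (Function('E')(O) = Add(Mul(Mul(2, O), O), 2) = Add(Mul(2, Pow(O, 2)), 2) = Add(2, Mul(2, Pow(O, 2))))
Function('Y')(x) = Add(Mul(-1, x), Mul(Rational(1, 2), Pow(x, -1), Add(24, x))) (Function('Y')(x) = Add(Mul(Rational(1, 2), Pow(x, -1), Add(24, x)), Mul(-1, x)) = Add(Mul(-1, x), Mul(Rational(1, 2), Pow(x, -1), Add(24, x))))
Add(Function('Y')(588), Mul(-1, Function('E')(7))) = Add(Add(Rational(1, 2), Mul(-1, 588), Mul(12, Pow(588, -1))), Mul(-1, Add(2, Mul(2, Pow(7, 2))))) = Add(Add(Rational(1, 2), -588, Mul(12, Rational(1, 588))), Mul(-1, Add(2, Mul(2, 49)))) = Add(Add(Rational(1, 2), -588, Rational(1, 49)), Mul(-1, Add(2, 98))) = Add(Rational(-57573, 98), Mul(-1, 100)) = Add(Rational(-57573, 98), -100) = Rational(-67373, 98)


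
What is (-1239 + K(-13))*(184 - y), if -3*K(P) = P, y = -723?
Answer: -3359528/3 ≈ -1.1198e+6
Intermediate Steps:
K(P) = -P/3
(-1239 + K(-13))*(184 - y) = (-1239 - ⅓*(-13))*(184 - 1*(-723)) = (-1239 + 13/3)*(184 + 723) = -3704/3*907 = -3359528/3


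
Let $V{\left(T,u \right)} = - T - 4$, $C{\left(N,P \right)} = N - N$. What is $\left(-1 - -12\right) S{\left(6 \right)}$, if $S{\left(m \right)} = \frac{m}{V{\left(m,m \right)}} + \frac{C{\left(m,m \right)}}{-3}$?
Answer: $- \frac{33}{5} \approx -6.6$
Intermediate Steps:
$C{\left(N,P \right)} = 0$
$V{\left(T,u \right)} = -4 - T$
$S{\left(m \right)} = \frac{m}{-4 - m}$ ($S{\left(m \right)} = \frac{m}{-4 - m} + \frac{0}{-3} = \frac{m}{-4 - m} + 0 \left(- \frac{1}{3}\right) = \frac{m}{-4 - m} + 0 = \frac{m}{-4 - m}$)
$\left(-1 - -12\right) S{\left(6 \right)} = \left(-1 - -12\right) \left(\left(-1\right) 6 \frac{1}{4 + 6}\right) = \left(-1 + 12\right) \left(\left(-1\right) 6 \cdot \frac{1}{10}\right) = 11 \left(\left(-1\right) 6 \cdot \frac{1}{10}\right) = 11 \left(- \frac{3}{5}\right) = - \frac{33}{5}$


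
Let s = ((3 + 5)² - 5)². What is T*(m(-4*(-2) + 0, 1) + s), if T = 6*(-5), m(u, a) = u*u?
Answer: -106350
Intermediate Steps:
m(u, a) = u²
s = 3481 (s = (8² - 5)² = (64 - 5)² = 59² = 3481)
T = -30
T*(m(-4*(-2) + 0, 1) + s) = -30*((-4*(-2) + 0)² + 3481) = -30*((8 + 0)² + 3481) = -30*(8² + 3481) = -30*(64 + 3481) = -30*3545 = -106350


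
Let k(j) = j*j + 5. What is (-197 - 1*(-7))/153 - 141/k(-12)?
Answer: -49883/22797 ≈ -2.1881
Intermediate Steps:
k(j) = 5 + j² (k(j) = j² + 5 = 5 + j²)
(-197 - 1*(-7))/153 - 141/k(-12) = (-197 - 1*(-7))/153 - 141/(5 + (-12)²) = (-197 + 7)*(1/153) - 141/(5 + 144) = -190*1/153 - 141/149 = -190/153 - 141*1/149 = -190/153 - 141/149 = -49883/22797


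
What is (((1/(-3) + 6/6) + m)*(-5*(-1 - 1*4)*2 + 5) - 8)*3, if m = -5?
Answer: -739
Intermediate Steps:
(((1/(-3) + 6/6) + m)*(-5*(-1 - 1*4)*2 + 5) - 8)*3 = (((1/(-3) + 6/6) - 5)*(-5*(-1 - 1*4)*2 + 5) - 8)*3 = (((1*(-1/3) + 6*(1/6)) - 5)*(-5*(-1 - 4)*2 + 5) - 8)*3 = (((-1/3 + 1) - 5)*(-5*(-5)*2 + 5) - 8)*3 = ((2/3 - 5)*(25*2 + 5) - 8)*3 = (-13*(50 + 5)/3 - 8)*3 = (-13/3*55 - 8)*3 = (-715/3 - 8)*3 = -739/3*3 = -739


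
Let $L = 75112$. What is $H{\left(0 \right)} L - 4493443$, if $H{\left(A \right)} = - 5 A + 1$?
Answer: $-4418331$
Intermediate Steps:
$H{\left(A \right)} = 1 - 5 A$
$H{\left(0 \right)} L - 4493443 = \left(1 - 0\right) 75112 - 4493443 = \left(1 + 0\right) 75112 - 4493443 = 1 \cdot 75112 - 4493443 = 75112 - 4493443 = -4418331$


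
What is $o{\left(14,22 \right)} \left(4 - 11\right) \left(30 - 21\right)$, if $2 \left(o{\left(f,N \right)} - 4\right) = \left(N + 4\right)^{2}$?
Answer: $-21546$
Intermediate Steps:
$o{\left(f,N \right)} = 4 + \frac{\left(4 + N\right)^{2}}{2}$ ($o{\left(f,N \right)} = 4 + \frac{\left(N + 4\right)^{2}}{2} = 4 + \frac{\left(4 + N\right)^{2}}{2}$)
$o{\left(14,22 \right)} \left(4 - 11\right) \left(30 - 21\right) = \left(4 + \frac{\left(4 + 22\right)^{2}}{2}\right) \left(4 - 11\right) \left(30 - 21\right) = \left(4 + \frac{26^{2}}{2}\right) \left(\left(-7\right) 9\right) = \left(4 + \frac{1}{2} \cdot 676\right) \left(-63\right) = \left(4 + 338\right) \left(-63\right) = 342 \left(-63\right) = -21546$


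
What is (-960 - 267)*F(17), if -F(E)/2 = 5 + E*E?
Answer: 721476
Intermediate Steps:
F(E) = -10 - 2*E**2 (F(E) = -2*(5 + E*E) = -2*(5 + E**2) = -10 - 2*E**2)
(-960 - 267)*F(17) = (-960 - 267)*(-10 - 2*17**2) = -1227*(-10 - 2*289) = -1227*(-10 - 578) = -1227*(-588) = 721476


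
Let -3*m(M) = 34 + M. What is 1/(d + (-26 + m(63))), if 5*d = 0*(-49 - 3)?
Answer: -3/175 ≈ -0.017143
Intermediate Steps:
d = 0 (d = (0*(-49 - 3))/5 = (0*(-52))/5 = (⅕)*0 = 0)
m(M) = -34/3 - M/3 (m(M) = -(34 + M)/3 = -34/3 - M/3)
1/(d + (-26 + m(63))) = 1/(0 + (-26 + (-34/3 - ⅓*63))) = 1/(0 + (-26 + (-34/3 - 21))) = 1/(0 + (-26 - 97/3)) = 1/(0 - 175/3) = 1/(-175/3) = -3/175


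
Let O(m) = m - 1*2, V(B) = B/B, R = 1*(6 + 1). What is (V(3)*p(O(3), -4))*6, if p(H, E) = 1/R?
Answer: 6/7 ≈ 0.85714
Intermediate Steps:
R = 7 (R = 1*7 = 7)
V(B) = 1
O(m) = -2 + m (O(m) = m - 2 = -2 + m)
p(H, E) = ⅐ (p(H, E) = 1/7 = ⅐)
(V(3)*p(O(3), -4))*6 = (1*(⅐))*6 = (⅐)*6 = 6/7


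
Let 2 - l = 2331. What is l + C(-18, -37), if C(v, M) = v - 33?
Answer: -2380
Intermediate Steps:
C(v, M) = -33 + v
l = -2329 (l = 2 - 1*2331 = 2 - 2331 = -2329)
l + C(-18, -37) = -2329 + (-33 - 18) = -2329 - 51 = -2380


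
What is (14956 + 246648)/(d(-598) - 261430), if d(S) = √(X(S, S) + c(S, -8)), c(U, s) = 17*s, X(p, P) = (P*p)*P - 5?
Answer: -68391133720/68559492233 - 261604*I*√213847333/68559492233 ≈ -0.99754 - 0.055799*I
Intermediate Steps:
X(p, P) = -5 + p*P² (X(p, P) = p*P² - 5 = -5 + p*P²)
d(S) = √(-141 + S³) (d(S) = √((-5 + S*S²) + 17*(-8)) = √((-5 + S³) - 136) = √(-141 + S³))
(14956 + 246648)/(d(-598) - 261430) = (14956 + 246648)/(√(-141 + (-598)³) - 261430) = 261604/(√(-141 - 213847192) - 261430) = 261604/(√(-213847333) - 261430) = 261604/(I*√213847333 - 261430) = 261604/(-261430 + I*√213847333)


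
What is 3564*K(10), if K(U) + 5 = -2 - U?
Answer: -60588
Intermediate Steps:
K(U) = -7 - U (K(U) = -5 + (-2 - U) = -7 - U)
3564*K(10) = 3564*(-7 - 1*10) = 3564*(-7 - 10) = 3564*(-17) = -60588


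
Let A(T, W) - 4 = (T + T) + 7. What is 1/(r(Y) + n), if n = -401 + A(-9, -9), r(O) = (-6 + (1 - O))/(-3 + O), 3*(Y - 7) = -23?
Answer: -11/4475 ≈ -0.0024581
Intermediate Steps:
Y = -2/3 (Y = 7 + (1/3)*(-23) = 7 - 23/3 = -2/3 ≈ -0.66667)
A(T, W) = 11 + 2*T (A(T, W) = 4 + ((T + T) + 7) = 4 + (2*T + 7) = 4 + (7 + 2*T) = 11 + 2*T)
r(O) = (-5 - O)/(-3 + O)
n = -408 (n = -401 + (11 + 2*(-9)) = -401 + (11 - 18) = -401 - 7 = -408)
1/(r(Y) + n) = 1/((-5 - 1*(-2/3))/(-3 - 2/3) - 408) = 1/((-5 + 2/3)/(-11/3) - 408) = 1/(-3/11*(-13/3) - 408) = 1/(13/11 - 408) = 1/(-4475/11) = -11/4475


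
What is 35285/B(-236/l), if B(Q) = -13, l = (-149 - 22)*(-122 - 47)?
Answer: -35285/13 ≈ -2714.2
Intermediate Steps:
l = 28899 (l = -171*(-169) = 28899)
35285/B(-236/l) = 35285/(-13) = 35285*(-1/13) = -35285/13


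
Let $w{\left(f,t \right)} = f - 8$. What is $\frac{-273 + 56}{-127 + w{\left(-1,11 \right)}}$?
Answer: $\frac{217}{136} \approx 1.5956$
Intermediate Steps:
$w{\left(f,t \right)} = -8 + f$
$\frac{-273 + 56}{-127 + w{\left(-1,11 \right)}} = \frac{-273 + 56}{-127 - 9} = - \frac{217}{-127 - 9} = - \frac{217}{-136} = \left(-217\right) \left(- \frac{1}{136}\right) = \frac{217}{136}$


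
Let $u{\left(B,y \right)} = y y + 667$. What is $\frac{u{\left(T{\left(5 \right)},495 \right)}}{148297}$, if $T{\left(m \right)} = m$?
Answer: $\frac{245692}{148297} \approx 1.6568$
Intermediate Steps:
$u{\left(B,y \right)} = 667 + y^{2}$ ($u{\left(B,y \right)} = y^{2} + 667 = 667 + y^{2}$)
$\frac{u{\left(T{\left(5 \right)},495 \right)}}{148297} = \frac{667 + 495^{2}}{148297} = \left(667 + 245025\right) \frac{1}{148297} = 245692 \cdot \frac{1}{148297} = \frac{245692}{148297}$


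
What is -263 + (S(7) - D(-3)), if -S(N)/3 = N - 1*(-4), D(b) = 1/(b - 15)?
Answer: -5327/18 ≈ -295.94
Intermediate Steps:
D(b) = 1/(-15 + b)
S(N) = -12 - 3*N (S(N) = -3*(N - 1*(-4)) = -3*(N + 4) = -3*(4 + N) = -12 - 3*N)
-263 + (S(7) - D(-3)) = -263 + ((-12 - 3*7) - 1/(-15 - 3)) = -263 + ((-12 - 21) - 1/(-18)) = -263 + (-33 - 1*(-1/18)) = -263 + (-33 + 1/18) = -263 - 593/18 = -5327/18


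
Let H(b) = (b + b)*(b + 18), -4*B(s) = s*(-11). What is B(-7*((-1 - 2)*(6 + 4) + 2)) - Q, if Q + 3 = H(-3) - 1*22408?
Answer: 23040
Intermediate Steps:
B(s) = 11*s/4 (B(s) = -s*(-11)/4 = -(-11)*s/4 = 11*s/4)
H(b) = 2*b*(18 + b) (H(b) = (2*b)*(18 + b) = 2*b*(18 + b))
Q = -22501 (Q = -3 + (2*(-3)*(18 - 3) - 1*22408) = -3 + (2*(-3)*15 - 22408) = -3 + (-90 - 22408) = -3 - 22498 = -22501)
B(-7*((-1 - 2)*(6 + 4) + 2)) - Q = 11*(-7*((-1 - 2)*(6 + 4) + 2))/4 - 1*(-22501) = 11*(-7*(-3*10 + 2))/4 + 22501 = 11*(-7*(-30 + 2))/4 + 22501 = 11*(-7*(-28))/4 + 22501 = (11/4)*196 + 22501 = 539 + 22501 = 23040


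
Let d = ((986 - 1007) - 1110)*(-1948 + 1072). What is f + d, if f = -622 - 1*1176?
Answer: 988958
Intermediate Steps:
d = 990756 (d = (-21 - 1110)*(-876) = -1131*(-876) = 990756)
f = -1798 (f = -622 - 1176 = -1798)
f + d = -1798 + 990756 = 988958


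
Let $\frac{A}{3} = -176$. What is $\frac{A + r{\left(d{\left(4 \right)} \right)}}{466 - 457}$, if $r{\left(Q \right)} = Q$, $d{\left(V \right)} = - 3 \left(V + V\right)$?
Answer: $- \frac{184}{3} \approx -61.333$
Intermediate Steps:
$d{\left(V \right)} = - 6 V$ ($d{\left(V \right)} = - 3 \cdot 2 V = - 6 V$)
$A = -528$ ($A = 3 \left(-176\right) = -528$)
$\frac{A + r{\left(d{\left(4 \right)} \right)}}{466 - 457} = \frac{-528 - 24}{466 - 457} = \frac{-528 - 24}{9} = \left(-552\right) \frac{1}{9} = - \frac{184}{3}$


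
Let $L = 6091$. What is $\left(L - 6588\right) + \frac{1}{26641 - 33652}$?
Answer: $- \frac{3484468}{7011} \approx -497.0$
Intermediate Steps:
$\left(L - 6588\right) + \frac{1}{26641 - 33652} = \left(6091 - 6588\right) + \frac{1}{26641 - 33652} = \left(6091 - 6588\right) + \frac{1}{-7011} = -497 - \frac{1}{7011} = - \frac{3484468}{7011}$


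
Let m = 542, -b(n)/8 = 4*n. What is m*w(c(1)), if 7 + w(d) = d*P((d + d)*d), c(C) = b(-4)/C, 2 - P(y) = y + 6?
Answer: -2273594066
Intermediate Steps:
b(n) = -32*n
P(y) = -4 - y (P(y) = 2 - (y + 6) = 2 - (6 + y) = 2 + (-6 - y) = -4 - y)
c(C) = 128/C (c(C) = (-32*(-4))/C = 128/C)
w(d) = -7 + d*(-4 - 2*d**2) (w(d) = -7 + d*(-4 - (d + d)*d) = -7 + d*(-4 - 2*d*d) = -7 + d*(-4 - 2*d**2))
m*w(c(1)) = 542*(-7 - 2*128/1*(2 + (128/1)**2)) = 542*(-7 - 2*128*1*(2 + (128*1)**2)) = 542*(-7 - 2*128*(2 + 128**2)) = 542*(-7 - 2*128*(2 + 16384)) = 542*(-7 - 2*128*16386) = 542*(-7 - 4194816) = 542*(-4194823) = -2273594066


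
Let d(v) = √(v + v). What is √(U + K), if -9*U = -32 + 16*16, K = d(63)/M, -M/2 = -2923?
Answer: √(-7655360384 + 157842*√14)/17538 ≈ 4.9887*I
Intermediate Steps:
M = 5846 (M = -2*(-2923) = 5846)
d(v) = √2*√v (d(v) = √(2*v) = √2*√v)
K = 3*√14/5846 (K = (√2*√63)/5846 = (√2*(3*√7))*(1/5846) = (3*√14)*(1/5846) = 3*√14/5846 ≈ 0.0019201)
U = -224/9 (U = -(-32 + 16*16)/9 = -(-32 + 256)/9 = -⅑*224 = -224/9 ≈ -24.889)
√(U + K) = √(-224/9 + 3*√14/5846)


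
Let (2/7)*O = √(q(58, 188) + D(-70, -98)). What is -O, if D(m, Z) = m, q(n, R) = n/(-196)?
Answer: -83*I*√2/4 ≈ -29.345*I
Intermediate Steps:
q(n, R) = -n/196 (q(n, R) = n*(-1/196) = -n/196)
O = 83*I*√2/4 (O = 7*√(-1/196*58 - 70)/2 = 7*√(-29/98 - 70)/2 = 7*√(-6889/98)/2 = 7*(83*I*√2/14)/2 = 83*I*√2/4 ≈ 29.345*I)
-O = -83*I*√2/4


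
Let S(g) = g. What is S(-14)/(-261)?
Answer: 14/261 ≈ 0.053640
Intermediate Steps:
S(-14)/(-261) = -14/(-261) = -14*(-1/261) = 14/261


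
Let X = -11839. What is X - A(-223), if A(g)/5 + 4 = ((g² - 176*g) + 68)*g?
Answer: 99273356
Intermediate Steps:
A(g) = -20 + 5*g*(68 + g² - 176*g) (A(g) = -20 + 5*(((g² - 176*g) + 68)*g) = -20 + 5*((68 + g² - 176*g)*g) = -20 + 5*(g*(68 + g² - 176*g)) = -20 + 5*g*(68 + g² - 176*g))
X - A(-223) = -11839 - (-20 - 880*(-223)² + 5*(-223)³ + 340*(-223)) = -11839 - (-20 - 880*49729 + 5*(-11089567) - 75820) = -11839 - (-20 - 43761520 - 55447835 - 75820) = -11839 - 1*(-99285195) = -11839 + 99285195 = 99273356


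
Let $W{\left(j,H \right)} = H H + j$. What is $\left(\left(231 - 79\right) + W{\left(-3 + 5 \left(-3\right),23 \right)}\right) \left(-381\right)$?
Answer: $-252603$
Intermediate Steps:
$W{\left(j,H \right)} = j + H^{2}$ ($W{\left(j,H \right)} = H^{2} + j = j + H^{2}$)
$\left(\left(231 - 79\right) + W{\left(-3 + 5 \left(-3\right),23 \right)}\right) \left(-381\right) = \left(\left(231 - 79\right) + \left(\left(-3 + 5 \left(-3\right)\right) + 23^{2}\right)\right) \left(-381\right) = \left(152 + \left(\left(-3 - 15\right) + 529\right)\right) \left(-381\right) = \left(152 + \left(-18 + 529\right)\right) \left(-381\right) = \left(152 + 511\right) \left(-381\right) = 663 \left(-381\right) = -252603$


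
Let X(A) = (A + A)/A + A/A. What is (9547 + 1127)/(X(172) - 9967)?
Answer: -5337/4982 ≈ -1.0713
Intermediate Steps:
X(A) = 3 (X(A) = (2*A)/A + 1 = 2 + 1 = 3)
(9547 + 1127)/(X(172) - 9967) = (9547 + 1127)/(3 - 9967) = 10674/(-9964) = 10674*(-1/9964) = -5337/4982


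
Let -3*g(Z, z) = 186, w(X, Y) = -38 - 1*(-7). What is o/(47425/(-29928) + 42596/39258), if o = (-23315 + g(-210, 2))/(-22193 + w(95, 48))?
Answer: -190735771617/90593290402 ≈ -2.1054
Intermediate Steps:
w(X, Y) = -31 (w(X, Y) = -38 + 7 = -31)
g(Z, z) = -62 (g(Z, z) = -⅓*186 = -62)
o = 23377/22224 (o = (-23315 - 62)/(-22193 - 31) = -23377/(-22224) = -23377*(-1/22224) = 23377/22224 ≈ 1.0519)
o/(47425/(-29928) + 42596/39258) = 23377/(22224*(47425/(-29928) + 42596/39258)) = 23377/(22224*(47425*(-1/29928) + 42596*(1/39258))) = 23377/(22224*(-47425/29928 + 21298/19629)) = 23377/(22224*(-97832927/195818904)) = (23377/22224)*(-195818904/97832927) = -190735771617/90593290402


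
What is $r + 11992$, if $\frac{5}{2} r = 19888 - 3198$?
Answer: $18668$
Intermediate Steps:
$r = 6676$ ($r = \frac{2 \left(19888 - 3198\right)}{5} = \frac{2}{5} \cdot 16690 = 6676$)
$r + 11992 = 6676 + 11992 = 18668$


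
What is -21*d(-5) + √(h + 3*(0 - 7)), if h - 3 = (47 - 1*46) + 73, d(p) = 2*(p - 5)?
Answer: 420 + 2*√14 ≈ 427.48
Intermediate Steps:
d(p) = -10 + 2*p (d(p) = 2*(-5 + p) = -10 + 2*p)
h = 77 (h = 3 + ((47 - 1*46) + 73) = 3 + ((47 - 46) + 73) = 3 + (1 + 73) = 3 + 74 = 77)
-21*d(-5) + √(h + 3*(0 - 7)) = -21*(-10 + 2*(-5)) + √(77 + 3*(0 - 7)) = -21*(-10 - 10) + √(77 + 3*(-7)) = -21*(-20) + √(77 - 21) = 420 + √56 = 420 + 2*√14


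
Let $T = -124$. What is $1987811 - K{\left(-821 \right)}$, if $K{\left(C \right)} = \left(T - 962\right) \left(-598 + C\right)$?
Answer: $446777$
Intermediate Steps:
$K{\left(C \right)} = 649428 - 1086 C$ ($K{\left(C \right)} = \left(-124 - 962\right) \left(-598 + C\right) = - 1086 \left(-598 + C\right) = 649428 - 1086 C$)
$1987811 - K{\left(-821 \right)} = 1987811 - \left(649428 - -891606\right) = 1987811 - \left(649428 + 891606\right) = 1987811 - 1541034 = 446777$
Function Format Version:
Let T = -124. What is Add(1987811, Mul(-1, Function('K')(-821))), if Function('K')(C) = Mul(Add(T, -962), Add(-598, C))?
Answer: 446777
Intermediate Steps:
Function('K')(C) = Add(649428, Mul(-1086, C)) (Function('K')(C) = Mul(Add(-124, -962), Add(-598, C)) = Mul(-1086, Add(-598, C)) = Add(649428, Mul(-1086, C)))
Add(1987811, Mul(-1, Function('K')(-821))) = Add(1987811, Mul(-1, Add(649428, Mul(-1086, -821)))) = Add(1987811, Mul(-1, Add(649428, 891606))) = Add(1987811, Mul(-1, 1541034)) = Add(1987811, -1541034) = 446777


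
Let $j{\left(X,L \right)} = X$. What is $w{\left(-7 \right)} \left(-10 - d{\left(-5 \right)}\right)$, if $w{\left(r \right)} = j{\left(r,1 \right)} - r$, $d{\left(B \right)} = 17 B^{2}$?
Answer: $0$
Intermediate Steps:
$w{\left(r \right)} = 0$ ($w{\left(r \right)} = r - r = 0$)
$w{\left(-7 \right)} \left(-10 - d{\left(-5 \right)}\right) = 0 \left(-10 - 17 \left(-5\right)^{2}\right) = 0 \left(-10 - 17 \cdot 25\right) = 0 \left(-10 - 425\right) = 0 \left(-435\right) = 0$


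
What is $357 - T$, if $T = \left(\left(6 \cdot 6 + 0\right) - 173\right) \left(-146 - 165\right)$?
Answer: $-42250$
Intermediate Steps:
$T = 42607$ ($T = \left(\left(36 + 0\right) - 173\right) \left(-311\right) = \left(36 - 173\right) \left(-311\right) = \left(-137\right) \left(-311\right) = 42607$)
$357 - T = 357 - 42607 = -42250$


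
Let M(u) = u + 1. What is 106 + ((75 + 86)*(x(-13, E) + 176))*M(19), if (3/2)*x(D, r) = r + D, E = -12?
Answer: 1539478/3 ≈ 5.1316e+5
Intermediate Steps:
M(u) = 1 + u
x(D, r) = 2*D/3 + 2*r/3 (x(D, r) = 2*(r + D)/3 = 2*(D + r)/3 = 2*D/3 + 2*r/3)
106 + ((75 + 86)*(x(-13, E) + 176))*M(19) = 106 + ((75 + 86)*(((⅔)*(-13) + (⅔)*(-12)) + 176))*(1 + 19) = 106 + (161*((-26/3 - 8) + 176))*20 = 106 + (161*(-50/3 + 176))*20 = 106 + (161*(478/3))*20 = 106 + (76958/3)*20 = 106 + 1539160/3 = 1539478/3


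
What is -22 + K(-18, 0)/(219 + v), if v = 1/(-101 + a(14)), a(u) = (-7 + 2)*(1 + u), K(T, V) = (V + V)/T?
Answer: -22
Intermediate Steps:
K(T, V) = 2*V/T (K(T, V) = (2*V)/T = 2*V/T)
a(u) = -5 - 5*u (a(u) = -5*(1 + u) = -5 - 5*u)
v = -1/176 (v = 1/(-101 + (-5 - 5*14)) = 1/(-101 + (-5 - 70)) = 1/(-101 - 75) = 1/(-176) = -1/176 ≈ -0.0056818)
-22 + K(-18, 0)/(219 + v) = -22 + (2*0/(-18))/(219 - 1/176) = -22 + (2*0*(-1/18))/(38543/176) = -22 + (176/38543)*0 = -22 + 0 = -22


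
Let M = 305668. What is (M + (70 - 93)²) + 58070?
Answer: 364267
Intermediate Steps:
(M + (70 - 93)²) + 58070 = (305668 + (70 - 93)²) + 58070 = (305668 + (-23)²) + 58070 = (305668 + 529) + 58070 = 306197 + 58070 = 364267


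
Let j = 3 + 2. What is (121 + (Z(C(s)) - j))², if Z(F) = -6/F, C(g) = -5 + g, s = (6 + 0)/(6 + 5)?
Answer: 33062500/2401 ≈ 13770.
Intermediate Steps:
j = 5
s = 6/11 ≈ 0.54545
(121 + (Z(C(s)) - j))² = (121 + (-6/(-5 + 6/11) - 1*5))² = (121 + (-6/(-49/11) - 5))² = (121 + (-6*(-11/49) - 5))² = (121 + (66/49 - 5))² = (121 - 179/49)² = (5750/49)² = 33062500/2401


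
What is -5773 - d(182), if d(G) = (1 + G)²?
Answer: -39262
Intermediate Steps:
-5773 - d(182) = -5773 - (1 + 182)² = -5773 - 1*183² = -5773 - 1*33489 = -5773 - 33489 = -39262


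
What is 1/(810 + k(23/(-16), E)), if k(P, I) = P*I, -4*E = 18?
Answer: 32/26127 ≈ 0.0012248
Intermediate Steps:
E = -9/2 (E = -¼*18 = -9/2 ≈ -4.5000)
k(P, I) = I*P
1/(810 + k(23/(-16), E)) = 1/(810 - 207/(2*(-16))) = 1/(810 - 207*(-1)/(2*16)) = 1/(810 - 9/2*(-23/16)) = 1/(810 + 207/32) = 1/(26127/32) = 32/26127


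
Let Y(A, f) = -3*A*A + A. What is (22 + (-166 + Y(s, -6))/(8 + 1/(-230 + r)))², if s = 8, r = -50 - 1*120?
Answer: 98922916/208849 ≈ 473.66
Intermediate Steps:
r = -170 (r = -50 - 120 = -170)
Y(A, f) = A - 3*A² (Y(A, f) = -3*A² + A = A - 3*A²)
(22 + (-166 + Y(s, -6))/(8 + 1/(-230 + r)))² = (22 + (-166 + 8*(1 - 3*8))/(8 + 1/(-230 - 170)))² = (22 + (-166 + 8*(1 - 24))/(8 + 1/(-400)))² = (22 + (-166 + 8*(-23))/(8 - 1/400))² = (22 + (-166 - 184)/(3199/400))² = (22 - 350*400/3199)² = (22 - 20000/457)² = (-9946/457)² = 98922916/208849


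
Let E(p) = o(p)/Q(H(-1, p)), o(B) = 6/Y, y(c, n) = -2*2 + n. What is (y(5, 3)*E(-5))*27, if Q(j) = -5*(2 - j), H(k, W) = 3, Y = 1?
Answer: -162/5 ≈ -32.400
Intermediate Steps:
y(c, n) = -4 + n
Q(j) = -10 + 5*j
o(B) = 6 (o(B) = 6/1 = 6*1 = 6)
E(p) = 6/5 (E(p) = 6/(-10 + 5*3) = 6/(-10 + 15) = 6/5)
(y(5, 3)*E(-5))*27 = ((-4 + 3)*(6/5))*27 = -1*6/5*27 = -6/5*27 = -162/5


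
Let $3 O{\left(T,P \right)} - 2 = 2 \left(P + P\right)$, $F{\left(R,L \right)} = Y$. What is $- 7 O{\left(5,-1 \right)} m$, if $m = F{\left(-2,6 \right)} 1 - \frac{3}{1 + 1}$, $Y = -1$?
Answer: $- \frac{35}{3} \approx -11.667$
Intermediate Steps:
$F{\left(R,L \right)} = -1$
$O{\left(T,P \right)} = \frac{2}{3} + \frac{4 P}{3}$ ($O{\left(T,P \right)} = \frac{2}{3} + \frac{2 \left(P + P\right)}{3} = \frac{2}{3} + \frac{2 \cdot 2 P}{3} = \frac{2}{3} + \frac{4 P}{3}$)
$m = - \frac{5}{2}$ ($m = \left(-1\right) 1 - \frac{3}{1 + 1} = -1 - \frac{3}{2} = - \frac{5}{2} \approx -2.5$)
$- 7 O{\left(5,-1 \right)} m = - 7 \left(\frac{2}{3} + \frac{4}{3} \left(-1\right)\right) \left(- \frac{5}{2}\right) = - 7 \left(\frac{2}{3} - \frac{4}{3}\right) \left(- \frac{5}{2}\right) = \left(-7\right) \left(- \frac{2}{3}\right) \left(- \frac{5}{2}\right) = \frac{14}{3} \left(- \frac{5}{2}\right) = - \frac{35}{3}$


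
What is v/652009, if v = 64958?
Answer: 64958/652009 ≈ 0.099627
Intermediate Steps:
v/652009 = 64958/652009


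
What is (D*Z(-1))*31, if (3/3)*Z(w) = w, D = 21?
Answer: -651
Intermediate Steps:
Z(w) = w
(D*Z(-1))*31 = (21*(-1))*31 = -21*31 = -651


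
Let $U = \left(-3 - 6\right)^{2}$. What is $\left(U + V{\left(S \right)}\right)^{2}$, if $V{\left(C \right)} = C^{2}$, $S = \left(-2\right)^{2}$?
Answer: $9409$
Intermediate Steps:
$U = 81$ ($U = \left(-9\right)^{2} = 81$)
$S = 4$
$\left(U + V{\left(S \right)}\right)^{2} = \left(81 + 4^{2}\right)^{2} = \left(81 + 16\right)^{2} = 97^{2} = 9409$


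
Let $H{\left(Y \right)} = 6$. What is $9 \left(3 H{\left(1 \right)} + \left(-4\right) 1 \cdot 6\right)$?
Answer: $-54$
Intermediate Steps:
$9 \left(3 H{\left(1 \right)} + \left(-4\right) 1 \cdot 6\right) = 9 \left(3 \cdot 6 + \left(-4\right) 1 \cdot 6\right) = 9 \left(18 - 24\right) = 9 \left(-6\right) = -54$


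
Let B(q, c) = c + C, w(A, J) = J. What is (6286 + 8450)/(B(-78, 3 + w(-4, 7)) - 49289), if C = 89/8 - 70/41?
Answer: -4833408/16160423 ≈ -0.29909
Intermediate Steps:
C = 3089/328 (C = 89*(⅛) - 70*1/41 = 89/8 - 70/41 = 3089/328 ≈ 9.4177)
B(q, c) = 3089/328 + c (B(q, c) = c + 3089/328 = 3089/328 + c)
(6286 + 8450)/(B(-78, 3 + w(-4, 7)) - 49289) = (6286 + 8450)/((3089/328 + (3 + 7)) - 49289) = 14736/((3089/328 + 10) - 49289) = 14736/(6369/328 - 49289) = 14736/(-16160423/328) = 14736*(-328/16160423) = -4833408/16160423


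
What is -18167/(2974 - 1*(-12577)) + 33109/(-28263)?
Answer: -1028331980/439517913 ≈ -2.3397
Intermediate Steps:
-18167/(2974 - 1*(-12577)) + 33109/(-28263) = -18167/(2974 + 12577) + 33109*(-1/28263) = -18167/15551 - 33109/28263 = -1028331980/439517913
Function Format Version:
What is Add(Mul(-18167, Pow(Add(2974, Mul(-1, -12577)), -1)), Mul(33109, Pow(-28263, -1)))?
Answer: Rational(-1028331980, 439517913) ≈ -2.3397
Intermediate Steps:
Add(Mul(-18167, Pow(Add(2974, Mul(-1, -12577)), -1)), Mul(33109, Pow(-28263, -1))) = Add(Mul(-18167, Pow(Add(2974, 12577), -1)), Mul(33109, Rational(-1, 28263))) = Add(Mul(-18167, Pow(15551, -1)), Rational(-33109, 28263)) = Add(Mul(-18167, Rational(1, 15551)), Rational(-33109, 28263)) = Add(Rational(-18167, 15551), Rational(-33109, 28263)) = Rational(-1028331980, 439517913)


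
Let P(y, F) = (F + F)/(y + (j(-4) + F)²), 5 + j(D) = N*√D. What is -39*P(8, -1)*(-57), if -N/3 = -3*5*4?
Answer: 72000747/2100427442 - 1200420*I/1050213721 ≈ 0.034279 - 0.001143*I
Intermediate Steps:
N = 180 (N = -3*(-3*5)*4 = -(-45)*4 = -3*(-60) = 180)
j(D) = -5 + 180*√D
P(y, F) = 2*F/(y + (-5 + F + 360*I)²) (P(y, F) = (F + F)/(y + ((-5 + 180*√(-4)) + F)²) = (2*F)/(y + ((-5 + 180*(2*I)) + F)²) = (2*F)/(y + ((-5 + 360*I) + F)²) = (2*F)/(y + (-5 + F + 360*I)²) = 2*F/(y + (-5 + F + 360*I)²))
-39*P(8, -1)*(-57) = -78*(-1)/(8 + (-5 - 1 + 360*I)²)*(-57) = -78*(-1)/(8 + (-6 + 360*I)²)*(-57) = -(-78)/(8 + (-6 + 360*I)²)*(-57) = (78/(8 + (-6 + 360*I)²))*(-57) = -4446/(8 + (-6 + 360*I)²)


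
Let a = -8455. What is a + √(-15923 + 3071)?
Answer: -8455 + 6*I*√357 ≈ -8455.0 + 113.37*I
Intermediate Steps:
a + √(-15923 + 3071) = -8455 + √(-15923 + 3071) = -8455 + √(-12852) = -8455 + 6*I*√357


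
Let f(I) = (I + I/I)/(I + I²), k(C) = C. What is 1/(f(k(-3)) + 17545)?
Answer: 3/52634 ≈ 5.6997e-5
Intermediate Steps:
f(I) = (1 + I)/(I + I²) (f(I) = (I + 1)/(I + I²) = (1 + I)/(I + I²))
1/(f(k(-3)) + 17545) = 1/(1/(-3) + 17545) = 1/(-⅓ + 17545) = 1/(52634/3) = 3/52634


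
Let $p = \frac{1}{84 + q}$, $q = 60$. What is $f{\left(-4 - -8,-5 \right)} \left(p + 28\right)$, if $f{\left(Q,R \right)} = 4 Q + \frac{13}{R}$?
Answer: $\frac{270211}{720} \approx 375.29$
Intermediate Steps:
$p = \frac{1}{144}$ ($p = \frac{1}{84 + 60} = \frac{1}{144} \approx 0.0069444$)
$f{\left(-4 - -8,-5 \right)} \left(p + 28\right) = \left(4 \left(-4 - -8\right) + \frac{13}{-5}\right) \left(\frac{1}{144} + 28\right) = \left(4 \left(-4 + 8\right) + 13 \left(- \frac{1}{5}\right)\right) \frac{4033}{144} = \left(4 \cdot 4 - \frac{13}{5}\right) \frac{4033}{144} = \left(16 - \frac{13}{5}\right) \frac{4033}{144} = \frac{67}{5} \cdot \frac{4033}{144} = \frac{270211}{720}$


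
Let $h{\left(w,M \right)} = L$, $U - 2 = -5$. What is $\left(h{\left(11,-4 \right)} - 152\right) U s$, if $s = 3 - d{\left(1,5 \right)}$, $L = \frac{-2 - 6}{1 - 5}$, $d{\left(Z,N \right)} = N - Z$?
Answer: $-450$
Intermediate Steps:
$L = 2$ ($L = - \frac{8}{-4} = \left(-8\right) \left(- \frac{1}{4}\right) = 2$)
$s = -1$ ($s = 3 - \left(5 - 1\right) = 3 - 4 = -1$)
$U = -3$ ($U = 2 - 5 = -3$)
$h{\left(w,M \right)} = 2$
$\left(h{\left(11,-4 \right)} - 152\right) U s = \left(2 - 152\right) \left(\left(-3\right) \left(-1\right)\right) = \left(-150\right) 3 = -450$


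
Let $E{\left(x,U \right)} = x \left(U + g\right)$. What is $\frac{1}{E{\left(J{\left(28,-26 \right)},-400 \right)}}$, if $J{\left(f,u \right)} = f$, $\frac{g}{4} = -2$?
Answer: $- \frac{1}{11424} \approx -8.7535 \cdot 10^{-5}$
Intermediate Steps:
$g = -8$ ($g = 4 \left(-2\right) = -8$)
$E{\left(x,U \right)} = x \left(-8 + U\right)$ ($E{\left(x,U \right)} = x \left(U - 8\right) = x \left(-8 + U\right)$)
$\frac{1}{E{\left(J{\left(28,-26 \right)},-400 \right)}} = \frac{1}{28 \left(-8 - 400\right)} = \frac{1}{28 \left(-408\right)} = \frac{1}{-11424} = - \frac{1}{11424}$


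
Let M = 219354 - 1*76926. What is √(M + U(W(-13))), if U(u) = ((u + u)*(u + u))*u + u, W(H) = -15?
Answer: √128913 ≈ 359.04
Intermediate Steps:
U(u) = u + 4*u³ (U(u) = ((2*u)*(2*u))*u + u = (4*u²)*u + u = 4*u³ + u = u + 4*u³)
M = 142428 (M = 219354 - 76926 = 142428)
√(M + U(W(-13))) = √(142428 + (-15 + 4*(-15)³)) = √(142428 + (-15 + 4*(-3375))) = √(142428 + (-15 - 13500)) = √(142428 - 13515) = √128913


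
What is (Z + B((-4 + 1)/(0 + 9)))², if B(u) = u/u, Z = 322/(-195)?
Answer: 16129/38025 ≈ 0.42417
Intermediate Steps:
Z = -322/195 (Z = 322*(-1/195) = -322/195 ≈ -1.6513)
B(u) = 1
(Z + B((-4 + 1)/(0 + 9)))² = (-322/195 + 1)² = (-127/195)² = 16129/38025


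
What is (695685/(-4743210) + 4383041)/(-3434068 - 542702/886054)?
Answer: -614026065444755665/481083272813742018 ≈ -1.2763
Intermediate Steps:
(695685/(-4743210) + 4383041)/(-3434068 - 542702/886054) = (695685*(-1/4743210) + 4383041)/(-3434068 - 542702*1/886054) = (-46379/316214 + 4383041)/(-3434068 - 271351/443027) = 1385978880395/(316214*(-1521385115187/443027)) = (1385978880395/316214)*(-443027/1521385115187) = -614026065444755665/481083272813742018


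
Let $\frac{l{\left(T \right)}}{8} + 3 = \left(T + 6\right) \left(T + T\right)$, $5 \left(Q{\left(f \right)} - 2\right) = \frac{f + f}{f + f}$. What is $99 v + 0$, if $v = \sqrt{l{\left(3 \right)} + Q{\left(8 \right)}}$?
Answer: $\frac{99 \sqrt{10255}}{5} \approx 2005.1$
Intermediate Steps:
$Q{\left(f \right)} = \frac{11}{5}$ ($Q{\left(f \right)} = 2 + \frac{\left(f + f\right) \frac{1}{f + f}}{5} = 2 + \frac{2 f \frac{1}{2 f}}{5} = 2 + \frac{1}{5} \cdot 1 = 2 + \frac{1}{5} = \frac{11}{5}$)
$l{\left(T \right)} = -24 + 16 T \left(6 + T\right)$ ($l{\left(T \right)} = -24 + 8 \left(T + 6\right) \left(T + T\right) = -24 + 8 \left(6 + T\right) 2 T = -24 + 8 \cdot 2 T \left(6 + T\right) = -24 + 16 T \left(6 + T\right)$)
$v = \frac{\sqrt{10255}}{5}$ ($v = \sqrt{\left(-24 + 16 \cdot 3^{2} + 96 \cdot 3\right) + \frac{11}{5}} = \sqrt{\left(-24 + 16 \cdot 9 + 288\right) + \frac{11}{5}} = \sqrt{\left(-24 + 144 + 288\right) + \frac{11}{5}} = \sqrt{408 + \frac{11}{5}} = \sqrt{\frac{2051}{5}} = \frac{\sqrt{10255}}{5} \approx 20.253$)
$99 v + 0 = 99 \frac{\sqrt{10255}}{5} + 0 = \frac{99 \sqrt{10255}}{5} + 0 = \frac{99 \sqrt{10255}}{5}$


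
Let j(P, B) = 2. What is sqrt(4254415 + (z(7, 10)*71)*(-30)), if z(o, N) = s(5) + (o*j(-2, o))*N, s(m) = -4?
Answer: sqrt(3964735) ≈ 1991.2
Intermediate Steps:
z(o, N) = -4 + 2*N*o (z(o, N) = -4 + (o*2)*N = -4 + (2*o)*N = -4 + 2*N*o)
sqrt(4254415 + (z(7, 10)*71)*(-30)) = sqrt(4254415 + ((-4 + 2*10*7)*71)*(-30)) = sqrt(4254415 + ((-4 + 140)*71)*(-30)) = sqrt(4254415 + (136*71)*(-30)) = sqrt(4254415 + 9656*(-30)) = sqrt(4254415 - 289680) = sqrt(3964735)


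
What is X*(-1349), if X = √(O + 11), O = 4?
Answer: -1349*√15 ≈ -5224.7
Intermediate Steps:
X = √15 (X = √(4 + 11) = √15 ≈ 3.8730)
X*(-1349) = √15*(-1349) = -1349*√15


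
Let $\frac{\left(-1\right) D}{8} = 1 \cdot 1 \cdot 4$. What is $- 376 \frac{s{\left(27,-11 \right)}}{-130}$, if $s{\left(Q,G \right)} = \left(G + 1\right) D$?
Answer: $\frac{12032}{13} \approx 925.54$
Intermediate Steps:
$D = -32$ ($D = - 8 \cdot 1 \cdot 1 \cdot 4 = - 8 \cdot 1 \cdot 4 = \left(-8\right) 4 = -32$)
$s{\left(Q,G \right)} = -32 - 32 G$ ($s{\left(Q,G \right)} = \left(G + 1\right) \left(-32\right) = \left(1 + G\right) \left(-32\right) = -32 - 32 G$)
$- 376 \frac{s{\left(27,-11 \right)}}{-130} = - 376 \frac{-32 - -352}{-130} = - 376 \left(-32 + 352\right) \left(- \frac{1}{130}\right) = - 376 \cdot 320 \left(- \frac{1}{130}\right) = \left(-376\right) \left(- \frac{32}{13}\right) = \frac{12032}{13}$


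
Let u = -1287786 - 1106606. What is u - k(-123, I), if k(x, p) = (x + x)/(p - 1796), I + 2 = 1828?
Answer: -11971919/5 ≈ -2.3944e+6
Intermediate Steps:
I = 1826 (I = -2 + 1828 = 1826)
k(x, p) = 2*x/(-1796 + p) (k(x, p) = (2*x)/(-1796 + p) = 2*x/(-1796 + p))
u = -2394392
u - k(-123, I) = -2394392 - 2*(-123)/(-1796 + 1826) = -2394392 - 2*(-123)/30 = -2394392 - 1*(-41/5) = -2394392 + 41/5 = -11971919/5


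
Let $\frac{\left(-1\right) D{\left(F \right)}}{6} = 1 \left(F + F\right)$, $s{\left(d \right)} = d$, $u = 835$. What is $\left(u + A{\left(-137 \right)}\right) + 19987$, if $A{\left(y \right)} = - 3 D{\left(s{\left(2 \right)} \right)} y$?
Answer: $10958$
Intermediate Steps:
$D{\left(F \right)} = - 12 F$ ($D{\left(F \right)} = - 6 \cdot 1 \left(F + F\right) = - 6 \cdot 1 \cdot 2 F = - 6 \cdot 2 F = - 12 F$)
$A{\left(y \right)} = 72 y$ ($A{\left(y \right)} = - 3 \left(\left(-12\right) 2\right) y = \left(-3\right) \left(-24\right) y = 72 y$)
$\left(u + A{\left(-137 \right)}\right) + 19987 = \left(835 + 72 \left(-137\right)\right) + 19987 = \left(835 - 9864\right) + 19987 = -9029 + 19987 = 10958$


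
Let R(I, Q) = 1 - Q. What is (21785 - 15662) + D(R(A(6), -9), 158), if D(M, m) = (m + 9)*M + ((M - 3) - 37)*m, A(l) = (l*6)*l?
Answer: 3053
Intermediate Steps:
A(l) = 6*l**2 (A(l) = (6*l)*l = 6*l**2)
D(M, m) = M*(9 + m) + m*(-40 + M) (D(M, m) = (9 + m)*M + ((-3 + M) - 37)*m = M*(9 + m) + (-40 + M)*m = M*(9 + m) + m*(-40 + M))
(21785 - 15662) + D(R(A(6), -9), 158) = (21785 - 15662) + (-40*158 + 9*(1 - 1*(-9)) + 2*(1 - 1*(-9))*158) = 6123 + (-6320 + 9*(1 + 9) + 2*(1 + 9)*158) = 6123 + (-6320 + 9*10 + 2*10*158) = 6123 + (-6320 + 90 + 3160) = 6123 - 3070 = 3053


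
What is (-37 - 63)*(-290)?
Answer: 29000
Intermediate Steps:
(-37 - 63)*(-290) = -100*(-290) = 29000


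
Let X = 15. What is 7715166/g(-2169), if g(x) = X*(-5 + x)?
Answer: -1285861/5435 ≈ -236.59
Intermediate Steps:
g(x) = -75 + 15*x (g(x) = 15*(-5 + x) = -75 + 15*x)
7715166/g(-2169) = 7715166/(-75 + 15*(-2169)) = 7715166/(-75 - 32535) = 7715166/(-32610) = 7715166*(-1/32610) = -1285861/5435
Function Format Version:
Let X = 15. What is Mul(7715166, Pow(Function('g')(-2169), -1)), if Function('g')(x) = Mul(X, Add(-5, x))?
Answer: Rational(-1285861, 5435) ≈ -236.59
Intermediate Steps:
Function('g')(x) = Add(-75, Mul(15, x)) (Function('g')(x) = Mul(15, Add(-5, x)) = Add(-75, Mul(15, x)))
Mul(7715166, Pow(Function('g')(-2169), -1)) = Mul(7715166, Pow(Add(-75, Mul(15, -2169)), -1)) = Mul(7715166, Pow(Add(-75, -32535), -1)) = Mul(7715166, Pow(-32610, -1)) = Mul(7715166, Rational(-1, 32610)) = Rational(-1285861, 5435)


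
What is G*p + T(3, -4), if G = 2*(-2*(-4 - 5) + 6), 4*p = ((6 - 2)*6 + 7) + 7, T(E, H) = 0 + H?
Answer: 452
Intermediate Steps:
T(E, H) = H
p = 19/2 (p = (((6 - 2)*6 + 7) + 7)/4 = ((4*6 + 7) + 7)/4 = ((24 + 7) + 7)/4 = (31 + 7)/4 = (¼)*38 = 19/2 ≈ 9.5000)
G = 48 (G = 2*(-2*(-9) + 6) = 2*(18 + 6) = 2*24 = 48)
G*p + T(3, -4) = 48*(19/2) - 4 = 456 - 4 = 452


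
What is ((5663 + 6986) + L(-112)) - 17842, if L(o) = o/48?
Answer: -15586/3 ≈ -5195.3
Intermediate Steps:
L(o) = o/48 (L(o) = o*(1/48) = o/48)
((5663 + 6986) + L(-112)) - 17842 = ((5663 + 6986) + (1/48)*(-112)) - 17842 = (12649 - 7/3) - 17842 = 37940/3 - 17842 = -15586/3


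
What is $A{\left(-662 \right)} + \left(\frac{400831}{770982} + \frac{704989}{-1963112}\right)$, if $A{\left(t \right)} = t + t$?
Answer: $- \frac{1001831227422971}{756762007992} \approx -1323.8$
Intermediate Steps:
$A{\left(t \right)} = 2 t$
$A{\left(-662 \right)} + \left(\frac{400831}{770982} + \frac{704989}{-1963112}\right) = 2 \left(-662\right) + \left(\frac{400831}{770982} + \frac{704989}{-1963112}\right) = -1324 + \left(400831 \cdot \frac{1}{770982} + 704989 \left(- \frac{1}{1963112}\right)\right) = -1324 + \left(\frac{400831}{770982} - \frac{704989}{1963112}\right) = -1324 + \frac{121671158437}{756762007992} = - \frac{1001831227422971}{756762007992}$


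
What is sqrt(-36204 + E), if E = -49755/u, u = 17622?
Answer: I*sqrt(1249275746994)/5874 ≈ 190.28*I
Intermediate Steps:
E = -16585/5874 (E = -49755/17622 = -49755*1/17622 = -16585/5874 ≈ -2.8235)
sqrt(-36204 + E) = sqrt(-36204 - 16585/5874) = sqrt(-212678881/5874) = I*sqrt(1249275746994)/5874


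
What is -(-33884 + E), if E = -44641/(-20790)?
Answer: 704403719/20790 ≈ 33882.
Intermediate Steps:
E = 44641/20790 (E = -44641*(-1/20790) = 44641/20790 ≈ 2.1472)
-(-33884 + E) = -(-33884 + 44641/20790) = -1*(-704403719/20790) = 704403719/20790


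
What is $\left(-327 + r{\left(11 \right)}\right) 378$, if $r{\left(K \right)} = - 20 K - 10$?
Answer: $-210546$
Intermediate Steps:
$r{\left(K \right)} = -10 - 20 K$
$\left(-327 + r{\left(11 \right)}\right) 378 = \left(-327 - 230\right) 378 = \left(-557\right) 378 = -210546$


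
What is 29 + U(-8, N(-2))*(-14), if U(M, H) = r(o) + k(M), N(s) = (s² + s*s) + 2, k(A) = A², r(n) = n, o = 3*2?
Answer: -951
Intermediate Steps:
o = 6
N(s) = 2 + 2*s² (N(s) = (s² + s²) + 2 = 2*s² + 2 = 2 + 2*s²)
U(M, H) = 6 + M²
29 + U(-8, N(-2))*(-14) = 29 + (6 + (-8)²)*(-14) = 29 + (6 + 64)*(-14) = 29 + 70*(-14) = 29 - 980 = -951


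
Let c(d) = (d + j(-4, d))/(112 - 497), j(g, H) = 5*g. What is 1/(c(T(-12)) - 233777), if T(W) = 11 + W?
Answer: -55/12857732 ≈ -4.2776e-6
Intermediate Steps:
c(d) = 4/77 - d/385 (c(d) = (d + 5*(-4))/(112 - 497) = (d - 20)/(-385) = (-20 + d)*(-1/385) = 4/77 - d/385)
1/(c(T(-12)) - 233777) = 1/((4/77 - (11 - 12)/385) - 233777) = 1/((4/77 - 1/385*(-1)) - 233777) = 1/((4/77 + 1/385) - 233777) = 1/(3/55 - 233777) = 1/(-12857732/55) = -55/12857732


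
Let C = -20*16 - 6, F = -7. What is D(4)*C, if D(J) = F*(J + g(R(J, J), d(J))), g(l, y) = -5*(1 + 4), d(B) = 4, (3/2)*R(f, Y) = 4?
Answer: -47922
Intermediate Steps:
R(f, Y) = 8/3 (R(f, Y) = (⅔)*4 = 8/3)
g(l, y) = -25 (g(l, y) = -5*5 = -25)
D(J) = 175 - 7*J (D(J) = -7*(J - 25) = -7*(-25 + J) = 175 - 7*J)
C = -326 (C = -320 - 6 = -326)
D(4)*C = (175 - 7*4)*(-326) = (175 - 28)*(-326) = 147*(-326) = -47922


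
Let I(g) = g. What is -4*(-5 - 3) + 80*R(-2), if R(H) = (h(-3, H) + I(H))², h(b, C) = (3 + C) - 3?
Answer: 1312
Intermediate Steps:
h(b, C) = C
R(H) = 4*H² (R(H) = (H + H)² = (2*H)² = 4*H²)
-4*(-5 - 3) + 80*R(-2) = -4*(-5 - 3) + 80*(4*(-2)²) = -4*(-8) + 80*(4*4) = 32 + 80*16 = 32 + 1280 = 1312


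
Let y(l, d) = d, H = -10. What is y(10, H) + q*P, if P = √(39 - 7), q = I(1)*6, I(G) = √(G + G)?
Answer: 38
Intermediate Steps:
I(G) = √2*√G (I(G) = √(2*G) = √2*√G)
q = 6*√2 (q = (√2*√1)*6 = (√2*1)*6 = √2*6 = 6*√2 ≈ 8.4853)
P = 4*√2 (P = √32 = 4*√2 ≈ 5.6569)
y(10, H) + q*P = -10 + (6*√2)*(4*√2) = -10 + 48 = 38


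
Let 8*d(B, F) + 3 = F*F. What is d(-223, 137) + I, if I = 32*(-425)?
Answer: -45017/4 ≈ -11254.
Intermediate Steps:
d(B, F) = -3/8 + F²/8 (d(B, F) = -3/8 + (F*F)/8 = -3/8 + F²/8)
I = -13600
d(-223, 137) + I = (-3/8 + (⅛)*137²) - 13600 = (-3/8 + (⅛)*18769) - 13600 = (-3/8 + 18769/8) - 13600 = 9383/4 - 13600 = -45017/4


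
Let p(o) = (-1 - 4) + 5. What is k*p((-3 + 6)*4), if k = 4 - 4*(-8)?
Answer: 0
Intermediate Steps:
p(o) = 0 (p(o) = -5 + 5 = 0)
k = 36 (k = 4 + 32 = 36)
k*p((-3 + 6)*4) = 36*0 = 0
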